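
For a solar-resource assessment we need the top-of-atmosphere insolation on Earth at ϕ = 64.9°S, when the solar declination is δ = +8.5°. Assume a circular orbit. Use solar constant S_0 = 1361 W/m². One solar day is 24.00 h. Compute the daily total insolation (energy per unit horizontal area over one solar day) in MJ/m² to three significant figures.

8.64 MJ/m²

cos h₀ = −tan(-64.9°) tan(+8.500°) = 0.3190, h₀ = 1.2461 rad.
Bracket: h₀ sin ϕ sin δ + cos ϕ cos δ sin h₀ = 1.2461×-0.90557×0.14781 + 0.42420×0.98902×0.94774 = -0.166793 + 0.397617 = 0.230824.
Q̄ = (S_0/π) × [bracket] = (1361/π) × 0.230824 = 99.998 W/m².
Daily total = Q̄ × 24.00 h × 3600 s/h = 99.998 × 24.00 × 3600 / 10⁶ = 8.640 MJ/m².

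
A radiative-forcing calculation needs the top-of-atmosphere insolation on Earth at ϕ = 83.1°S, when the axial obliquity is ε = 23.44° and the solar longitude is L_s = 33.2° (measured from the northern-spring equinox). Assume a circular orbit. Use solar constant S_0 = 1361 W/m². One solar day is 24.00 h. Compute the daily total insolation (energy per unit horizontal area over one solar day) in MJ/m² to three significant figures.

0.00 MJ/m²

Solar declination: sin δ = sin ε · sin L_s = sin 23.44° × sin 33.2° = 0.21781, so δ = +12.581°.
cos h₀ = −tan(-83.1°) tan(+12.581°) = 1.8442 ≥ 1 ⇒ polar night, h₀ = 0 and Q̄ = 0.
Daily total = Q̄ × 24.00 h × 3600 s/h = 0.00 MJ/m².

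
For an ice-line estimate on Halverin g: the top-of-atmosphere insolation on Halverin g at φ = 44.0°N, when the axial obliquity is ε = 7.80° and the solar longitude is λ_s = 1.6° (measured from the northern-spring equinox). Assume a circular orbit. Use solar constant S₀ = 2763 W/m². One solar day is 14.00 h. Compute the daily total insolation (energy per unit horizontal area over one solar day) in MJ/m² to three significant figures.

Solar declination: sin δ = sin ε · sin λ_s = sin 7.80° × sin 1.6° = 0.00379, so δ = +0.217°.
cos H₀ = −tan(+44.0°) tan(+0.217°) = -0.0037, H₀ = 1.5745 rad.
Bracket: H₀ sin φ sin δ + cos φ cos δ sin H₀ = 1.5745×0.69466×0.00379 + 0.71934×0.99999×0.99999 = 0.004145 + 0.719326 = 0.723471.
Q̄ = (S₀/π) × [bracket] = (2763/π) × 0.723471 = 636.29 W/m².
Daily total = Q̄ × 14.00 h × 3600 s/h = 636.29 × 14.00 × 3600 / 10⁶ = 32.07 MJ/m².

32.1 MJ/m²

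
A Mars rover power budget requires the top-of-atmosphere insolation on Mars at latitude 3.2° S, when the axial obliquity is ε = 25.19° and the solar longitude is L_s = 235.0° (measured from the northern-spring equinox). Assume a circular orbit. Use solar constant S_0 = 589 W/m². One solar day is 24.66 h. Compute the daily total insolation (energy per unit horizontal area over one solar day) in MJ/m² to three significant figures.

Solar declination: sin δ = sin ε · sin L_s = sin 25.19° × sin 235.0° = -0.34865, so δ = -20.405°.
cos h₀ = −tan(-3.2°) tan(-20.405°) = -0.0208, h₀ = 1.5916 rad.
Bracket: h₀ sin ϕ sin δ + cos ϕ cos δ sin h₀ = 1.5916×-0.05582×-0.34865 + 0.99844×0.93725×0.99978 = 0.030975 + 0.935582 = 0.966557.
Q̄ = (S_0/π) × [bracket] = (589/π) × 0.966557 = 181.21 W/m².
Daily total = Q̄ × 24.66 h × 3600 s/h = 181.21 × 24.66 × 3600 / 10⁶ = 16.09 MJ/m².

16.1 MJ/m²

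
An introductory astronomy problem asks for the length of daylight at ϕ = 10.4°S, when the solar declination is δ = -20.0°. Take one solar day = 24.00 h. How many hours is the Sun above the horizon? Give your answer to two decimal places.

cos h₀ = −tan ϕ · tan δ = −tan(-10.4°) × tan(-20.000°) = -0.0668, so h₀ = 1.6376 rad = 93.83°.
Daylight = 2h₀/(2π) × 24.00 h = (1.6376/π) × 24.00 = 12.51 h.

12.51 h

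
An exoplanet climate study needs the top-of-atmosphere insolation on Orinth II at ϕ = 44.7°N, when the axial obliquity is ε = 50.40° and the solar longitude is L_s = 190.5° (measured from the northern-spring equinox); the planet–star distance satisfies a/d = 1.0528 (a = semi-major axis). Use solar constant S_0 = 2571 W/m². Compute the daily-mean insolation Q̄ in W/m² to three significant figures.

Solar declination: sin δ = sin ε · sin L_s = sin 50.40° × sin 190.5° = -0.14041, so δ = -8.072°.
cos h₀ = −tan(+44.7°) tan(-8.072°) = 0.1403, h₀ = 1.4300 rad.
Bracket: h₀ sin ϕ sin δ + cos ϕ cos δ sin h₀ = 1.4300×0.70339×-0.14041 + 0.71080×0.99009×0.99010 = -0.141231 + 0.696789 = 0.555558.
Inverse-square distance factor (a/d)² = 1.0528² = 1.108388.
Q̄ = (S_0/π) × 1.108388 × [bracket] = (2571/π) × 1.108388 × 0.555558 = 503.9 W/m².

Q̄ ≈ 504 W/m²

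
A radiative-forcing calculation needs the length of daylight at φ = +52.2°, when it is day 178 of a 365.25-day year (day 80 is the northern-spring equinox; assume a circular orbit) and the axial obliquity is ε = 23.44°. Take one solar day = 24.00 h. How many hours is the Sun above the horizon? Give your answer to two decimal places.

16.49 h

Solar longitude: λ_s = 360° × (178 − 80)/365.25 = 96.591°.
sin δ = sin 23.44° × sin 96.591° = 0.39516, so δ = +23.276°.
cos H₀ = −tan φ · tan δ = −tan(+52.2°) × tan(+23.276°) = -0.5546, so H₀ = 2.1586 rad = 123.68°.
Daylight = 2H₀/(2π) × 24.00 h = (2.1586/π) × 24.00 = 16.49 h.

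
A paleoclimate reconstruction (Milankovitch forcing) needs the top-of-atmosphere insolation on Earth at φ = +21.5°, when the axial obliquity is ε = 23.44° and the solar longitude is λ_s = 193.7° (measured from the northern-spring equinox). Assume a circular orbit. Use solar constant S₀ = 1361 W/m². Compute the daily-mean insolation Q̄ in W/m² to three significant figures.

Solar declination: sin δ = sin ε · sin λ_s = sin 23.44° × sin 193.7° = -0.09421, so δ = -5.406°.
cos H₀ = −tan(+21.5°) tan(-5.406°) = 0.0373, H₀ = 1.5335 rad.
Bracket: H₀ sin φ sin δ + cos φ cos δ sin H₀ = 1.5335×0.36650×-0.09421 + 0.93042×0.99555×0.99930 = -0.052949 + 0.925631 = 0.872682.
Q̄ = (S₀/π) × [bracket] = (1361/π) × 0.872682 = 378.1 W/m².

Q̄ ≈ 378 W/m²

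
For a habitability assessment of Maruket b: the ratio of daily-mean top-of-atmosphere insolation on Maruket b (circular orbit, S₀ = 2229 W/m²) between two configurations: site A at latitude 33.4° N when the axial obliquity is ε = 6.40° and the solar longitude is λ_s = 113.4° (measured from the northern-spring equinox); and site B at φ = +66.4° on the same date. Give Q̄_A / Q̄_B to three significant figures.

— Configuration A (φ=+33.4°):
Solar declination: sin δ = sin ε · sin λ_s = sin 6.40° × sin 113.4° = 0.10230, so δ = +5.872°.
cos H₀ = −tan(+33.4°) tan(+5.872°) = -0.0678, H₀ = 1.6387 rad.
Bracket: H₀ sin φ sin δ + cos φ cos δ sin H₀ = 1.6387×0.55048×0.10230 + 0.83485×0.99475×0.99770 = 0.092282 + 0.828557 = 0.920839.
Q̄ = (S₀/π) × [bracket] = (2229/π) × 0.920839 = 653.35 W/m².
— Configuration B (φ=+66.4°):
cos H₀ = −tan(+66.4°) tan(+5.872°) = -0.2354, H₀ = 1.8084 rad.
Bracket: H₀ sin φ sin δ + cos φ cos δ sin H₀ = 1.8084×0.91636×0.10230 + 0.40035×0.99475×0.97190 = 0.169526 + 0.387057 = 0.556583.
Q̄ = (S₀/π) × [bracket] = (2229/π) × 0.556583 = 394.90 W/m².
Ratio Q̄_A / Q̄_B = 653.35 / 394.90 = 1.654.

Q̄_A / Q̄_B ≈ 1.65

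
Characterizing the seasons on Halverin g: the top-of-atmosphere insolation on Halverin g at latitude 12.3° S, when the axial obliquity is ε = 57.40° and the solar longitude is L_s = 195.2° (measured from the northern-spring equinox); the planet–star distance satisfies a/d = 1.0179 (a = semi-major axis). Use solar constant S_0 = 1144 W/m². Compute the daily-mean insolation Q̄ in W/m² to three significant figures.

Q̄ ≈ 388 W/m²

Solar declination: sin δ = sin ε · sin L_s = sin 57.40° × sin 195.2° = -0.22088, so δ = -12.761°.
cos h₀ = −tan(-12.3°) tan(-12.761°) = -0.0494, h₀ = 1.6202 rad.
Bracket: h₀ sin ϕ sin δ + cos ϕ cos δ sin h₀ = 1.6202×-0.21303×-0.22088 + 0.97705×0.97530×0.99878 = 0.076237 + 0.951754 = 1.027991.
Inverse-square distance factor (a/d)² = 1.0179² = 1.036120.
Q̄ = (S_0/π) × 1.036120 × [bracket] = (1144/π) × 1.036120 × 1.027991 = 387.9 W/m².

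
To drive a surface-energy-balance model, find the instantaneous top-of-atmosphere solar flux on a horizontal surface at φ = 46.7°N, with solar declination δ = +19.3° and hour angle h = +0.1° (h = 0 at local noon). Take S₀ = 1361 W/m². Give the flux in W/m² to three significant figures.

1.21e+03 W/m²

cos θ_z = sin φ sin δ + cos φ cos δ cos h = 0.240539 + 0.647275 = 0.887814.
Flux = S₀ · cos θ_z = 1361 × 0.887814 = 1208 W/m².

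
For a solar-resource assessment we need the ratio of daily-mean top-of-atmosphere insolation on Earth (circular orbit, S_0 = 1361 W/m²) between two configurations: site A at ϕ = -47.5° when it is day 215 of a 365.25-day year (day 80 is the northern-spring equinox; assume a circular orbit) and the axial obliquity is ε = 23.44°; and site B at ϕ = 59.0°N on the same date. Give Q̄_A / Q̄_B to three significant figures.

— Configuration A (ϕ=-47.5°):
Solar longitude: L_s = 360° × (215 − 80)/365.25 = 133.060°.
sin δ = sin 23.44° × sin 133.060° = 0.29064, so δ = +16.896°.
cos h₀ = −tan(-47.5°) tan(+16.896°) = 0.3315, h₀ = 1.2329 rad.
Bracket: h₀ sin ϕ sin δ + cos ϕ cos δ sin h₀ = 1.2329×-0.73728×0.29064 + 0.67559×0.95683×0.94346 = -0.264190 + 0.609876 = 0.345686.
Q̄ = (S_0/π) × [bracket] = (1361/π) × 0.345686 = 149.76 W/m².
— Configuration B (ϕ=+59.0°):
cos h₀ = −tan(+59.0°) tan(+16.896°) = -0.5055, h₀ = 2.1008 rad.
Bracket: h₀ sin ϕ sin δ + cos ϕ cos δ sin h₀ = 2.1008×0.85717×0.29064 + 0.51504×0.95683×0.86281 = 0.523368 + 0.425198 = 0.948566.
Q̄ = (S_0/π) × [bracket] = (1361/π) × 0.948566 = 410.94 W/m².
Ratio Q̄_A / Q̄_B = 149.76 / 410.94 = 0.3644.

Q̄_A / Q̄_B ≈ 0.364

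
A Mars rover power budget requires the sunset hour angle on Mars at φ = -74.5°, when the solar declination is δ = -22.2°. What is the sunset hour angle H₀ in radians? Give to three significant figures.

H₀ = 3.14 rad

Sunrise equation: cos H₀ = −tan φ · tan δ = -1.4715 ≤ −1, so the Sun never sets (polar day) and H₀ = π.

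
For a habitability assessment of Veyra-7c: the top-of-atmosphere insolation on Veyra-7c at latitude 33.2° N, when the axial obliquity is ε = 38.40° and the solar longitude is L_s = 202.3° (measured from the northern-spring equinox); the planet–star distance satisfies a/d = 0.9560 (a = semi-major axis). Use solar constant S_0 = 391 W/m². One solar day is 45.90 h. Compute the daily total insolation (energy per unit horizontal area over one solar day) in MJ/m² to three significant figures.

Solar declination: sin δ = sin ε · sin L_s = sin 38.40° × sin 202.3° = -0.23570, so δ = -13.633°.
cos h₀ = −tan(+33.2°) tan(-13.633°) = 0.1587, h₀ = 1.4114 rad.
Bracket: h₀ sin ϕ sin δ + cos ϕ cos δ sin h₀ = 1.4114×0.54756×-0.23570 + 0.83676×0.97183×0.98733 = -0.182155 + 0.802885 = 0.620730.
Inverse-square distance factor (a/d)² = 0.9560² = 0.913936.
Q̄ = (S_0/π) × 0.913936 × [bracket] = (391/π) × 0.913936 × 0.620730 = 70.607 W/m².
Daily total = Q̄ × 45.90 h × 3600 s/h = 70.607 × 45.90 × 3600 / 10⁶ = 11.67 MJ/m².

11.7 MJ/m²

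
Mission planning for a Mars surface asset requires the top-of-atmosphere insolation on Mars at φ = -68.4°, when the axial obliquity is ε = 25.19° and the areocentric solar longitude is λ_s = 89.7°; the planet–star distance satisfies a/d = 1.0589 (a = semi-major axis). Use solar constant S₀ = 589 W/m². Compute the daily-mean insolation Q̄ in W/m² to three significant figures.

sin δ = sin 25.19° × sin 89.7° = 0.42562, so δ = +25.190°.
cos H₀ = −tan(-68.4°) tan(+25.190°) = 1.1880 ≥ 1 ⇒ polar night, H₀ = 0 and Q̄ = 0.
Inverse-square distance factor (a/d)² = 1.0589² = 1.121269.

Q̄ ≈ 0.00 W/m²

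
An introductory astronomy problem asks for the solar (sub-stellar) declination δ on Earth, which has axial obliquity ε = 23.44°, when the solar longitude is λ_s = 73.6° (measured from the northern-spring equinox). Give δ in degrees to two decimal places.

sin δ = sin ε · sin λ_s = sin 23.44° × sin 73.6° = 0.381604.
δ = arcsin(0.381604) = +22.43°.

δ = +22.43°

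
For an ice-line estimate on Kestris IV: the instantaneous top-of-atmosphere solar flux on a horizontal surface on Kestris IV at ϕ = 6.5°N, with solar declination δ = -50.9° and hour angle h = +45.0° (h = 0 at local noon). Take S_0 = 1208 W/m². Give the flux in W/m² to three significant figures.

cos θ_z = sin ϕ sin δ + cos ϕ cos δ cos h = -0.087851 + 0.443088 = 0.355237.
Flux = S_0 · cos θ_z = 1208 × 0.355237 = 429.1 W/m².

429 W/m²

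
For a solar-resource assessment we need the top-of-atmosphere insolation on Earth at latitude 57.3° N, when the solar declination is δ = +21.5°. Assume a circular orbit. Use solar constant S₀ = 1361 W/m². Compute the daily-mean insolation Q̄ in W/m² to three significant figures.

cos H₀ = −tan(+57.3°) tan(+21.500°) = -0.6136, H₀ = 2.2314 rad.
Bracket: H₀ sin φ sin δ + cos φ cos δ sin H₀ = 2.2314×0.84151×0.36650 + 0.54024×0.93042×0.78963 = 0.688194 + 0.396908 = 1.085102.
Q̄ = (S₀/π) × [bracket] = (1361/π) × 1.085102 = 470.1 W/m².

Q̄ ≈ 470 W/m²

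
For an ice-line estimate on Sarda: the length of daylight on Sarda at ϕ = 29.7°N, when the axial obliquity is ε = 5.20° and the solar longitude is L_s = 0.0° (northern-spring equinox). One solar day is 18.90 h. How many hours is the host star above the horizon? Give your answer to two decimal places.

Solar declination: sin δ = sin ε · sin L_s = sin 5.20° × sin 0.0° = 0.00000, so δ = +0.000°.
cos h₀ = −tan ϕ · tan δ = −tan(+29.7°) × tan(+0.000°) = -0.0000, so h₀ = 1.5708 rad = 90.00°.
Daylight = 2h₀/(2π) × 18.90 h = (1.5708/π) × 18.90 = 9.45 h.

9.45 h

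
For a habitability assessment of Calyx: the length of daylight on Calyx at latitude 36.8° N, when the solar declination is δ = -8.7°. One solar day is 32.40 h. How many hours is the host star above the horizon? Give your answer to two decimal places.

cos H₀ = −tan φ · tan δ = −tan(+36.8°) × tan(-8.700°) = 0.1145, so H₀ = 1.4561 rad = 83.43°.
Daylight = 2H₀/(2π) × 32.40 h = (1.4561/π) × 32.40 = 15.02 h.

15.02 h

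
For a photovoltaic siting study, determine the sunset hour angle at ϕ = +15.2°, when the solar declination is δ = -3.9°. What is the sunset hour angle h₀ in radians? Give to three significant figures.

h₀ = 1.55 rad

cos h₀ = −tan ϕ · tan δ = −tan(+15.2°) × tan(-3.900°) = 0.0185, so h₀ = 1.5523 rad = 88.94°.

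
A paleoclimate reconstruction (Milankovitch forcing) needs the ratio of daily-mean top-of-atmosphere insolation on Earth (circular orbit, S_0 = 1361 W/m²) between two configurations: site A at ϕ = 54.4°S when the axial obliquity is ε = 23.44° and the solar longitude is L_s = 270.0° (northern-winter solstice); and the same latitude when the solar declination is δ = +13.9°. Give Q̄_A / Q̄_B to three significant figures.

Q̄_A / Q̄_B ≈ 3.91

— Configuration A (ϕ=-54.4°):
Solar declination: sin δ = sin ε · sin L_s = sin 23.44° × sin 270.0° = -0.39779, so δ = -23.440°.
cos h₀ = −tan(-54.4°) tan(-23.440°) = -0.6056, h₀ = 2.2213 rad.
Bracket: h₀ sin ϕ sin δ + cos ϕ cos δ sin h₀ = 2.2213×-0.81310×-0.39779 + 0.58212×0.91748×0.79577 = 0.718464 + 0.425008 = 1.143472.
Q̄ = (S_0/π) × [bracket] = (1361/π) × 1.143472 = 495.37 W/m².
— Configuration B (ϕ=-54.4°):
cos h₀ = −tan(-54.4°) tan(+13.900°) = 0.3457, h₀ = 1.2178 rad.
Bracket: h₀ sin ϕ sin δ + cos ϕ cos δ sin h₀ = 1.2178×-0.81310×0.24023 + 0.58212×0.97072×0.93836 = -0.237874 + 0.530244 = 0.292370.
Q̄ = (S_0/π) × [bracket] = (1361/π) × 0.292370 = 126.66 W/m².
Ratio Q̄_A / Q̄_B = 495.37 / 126.66 = 3.911.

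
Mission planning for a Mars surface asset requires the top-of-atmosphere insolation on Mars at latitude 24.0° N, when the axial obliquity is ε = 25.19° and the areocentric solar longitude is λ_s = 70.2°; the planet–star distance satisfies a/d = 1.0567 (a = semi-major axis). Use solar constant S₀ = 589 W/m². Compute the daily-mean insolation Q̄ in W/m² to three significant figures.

sin δ = sin 25.19° × sin 70.2° = 0.40046, so δ = +23.607°.
cos H₀ = −tan(+24.0°) tan(+23.607°) = -0.1946, H₀ = 1.7666 rad.
Bracket: H₀ sin φ sin δ + cos φ cos δ sin H₀ = 1.7666×0.40674×0.40046 + 0.91355×0.91631×0.98089 = 0.287749 + 0.821098 = 1.108847.
Inverse-square distance factor (a/d)² = 1.0567² = 1.116615.
Q̄ = (S₀/π) × 1.116615 × [bracket] = (589/π) × 1.116615 × 1.108847 = 232.1 W/m².

Q̄ ≈ 232 W/m²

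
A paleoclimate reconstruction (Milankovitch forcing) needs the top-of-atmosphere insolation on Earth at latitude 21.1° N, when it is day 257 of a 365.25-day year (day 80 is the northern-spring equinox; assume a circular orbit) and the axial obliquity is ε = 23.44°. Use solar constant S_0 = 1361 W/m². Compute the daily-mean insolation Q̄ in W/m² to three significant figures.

Q̄ ≈ 413 W/m²

Solar longitude: L_s = 360° × (257 − 80)/365.25 = 174.456°.
sin δ = sin 23.44° × sin 174.456° = 0.03843, so δ = +2.203°.
cos h₀ = −tan(+21.1°) tan(+2.203°) = -0.0148, h₀ = 1.5856 rad.
Bracket: h₀ sin ϕ sin δ + cos ϕ cos δ sin h₀ = 1.5856×0.36000×0.03843 + 0.93295×0.99926×0.99989 = 0.021936 + 0.932157 = 0.954093.
Q̄ = (S_0/π) × [bracket] = (1361/π) × 0.954093 = 413.3 W/m².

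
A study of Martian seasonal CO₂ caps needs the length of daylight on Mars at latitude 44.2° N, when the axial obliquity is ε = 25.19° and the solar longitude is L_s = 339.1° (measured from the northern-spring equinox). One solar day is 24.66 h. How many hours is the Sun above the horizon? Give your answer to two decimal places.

11.15 h

Solar declination: sin δ = sin ε · sin L_s = sin 25.19° × sin 339.1° = -0.15184, so δ = -8.733°.
cos h₀ = −tan ϕ · tan δ = −tan(+44.2°) × tan(-8.733°) = 0.1494, so h₀ = 1.4208 rad = 81.41°.
Daylight = 2h₀/(2π) × 24.66 h = (1.4208/π) × 24.66 = 11.15 h.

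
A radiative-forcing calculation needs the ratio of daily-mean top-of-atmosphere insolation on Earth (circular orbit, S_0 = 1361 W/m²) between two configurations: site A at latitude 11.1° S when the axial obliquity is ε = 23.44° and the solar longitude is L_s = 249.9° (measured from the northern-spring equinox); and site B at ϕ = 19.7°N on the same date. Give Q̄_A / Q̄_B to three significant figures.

— Configuration A (ϕ=-11.1°):
Solar declination: sin δ = sin ε · sin L_s = sin 23.44° × sin 249.9° = -0.37356, so δ = -21.935°.
cos h₀ = −tan(-11.1°) tan(-21.935°) = -0.0790, h₀ = 1.6499 rad.
Bracket: h₀ sin ϕ sin δ + cos ϕ cos δ sin h₀ = 1.6499×-0.19252×-0.37356 + 0.98129×0.92761×0.99687 = 0.118657 + 0.907405 = 1.026062.
Q̄ = (S_0/π) × [bracket] = (1361/π) × 1.026062 = 444.51 W/m².
— Configuration B (ϕ=+19.7°):
cos h₀ = −tan(+19.7°) tan(-21.935°) = 0.1442, h₀ = 1.4261 rad.
Bracket: h₀ sin ϕ sin δ + cos ϕ cos δ sin h₀ = 1.4261×0.33710×-0.37356 + 0.94147×0.92761×0.98955 = -0.179585 + 0.864191 = 0.684606.
Q̄ = (S_0/π) × [bracket] = (1361/π) × 0.684606 = 296.58 W/m².
Ratio Q̄_A / Q̄_B = 444.51 / 296.58 = 1.499.

Q̄_A / Q̄_B ≈ 1.50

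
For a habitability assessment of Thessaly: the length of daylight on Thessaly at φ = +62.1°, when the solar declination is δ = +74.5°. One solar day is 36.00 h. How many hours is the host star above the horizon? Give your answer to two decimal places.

36.00 h

Sunrise equation: cos H₀ = −tan φ · tan δ = -6.8103 ≤ −1, so the host star never sets (polar day) and H₀ = π.
Daylight = 2H₀/(2π) × 36.00 h = (3.1416/π) × 36.00 = 36.00 h.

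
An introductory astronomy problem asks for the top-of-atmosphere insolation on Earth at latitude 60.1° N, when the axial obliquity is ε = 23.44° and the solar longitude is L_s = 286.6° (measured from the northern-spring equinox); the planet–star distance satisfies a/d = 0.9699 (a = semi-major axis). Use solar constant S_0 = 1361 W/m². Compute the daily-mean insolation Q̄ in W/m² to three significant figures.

Solar declination: sin δ = sin ε · sin L_s = sin 23.44° × sin 286.6° = -0.38121, so δ = -22.409°.
cos h₀ = −tan(+60.1°) tan(-22.409°) = 0.7171, h₀ = 0.7712 rad.
Bracket: h₀ sin ϕ sin δ + cos ϕ cos δ sin h₀ = 0.7712×0.86690×-0.38121 + 0.49849×0.92449×0.69698 = -0.254859 + 0.321203 = 0.066344.
Inverse-square distance factor (a/d)² = 0.9699² = 0.940706.
Q̄ = (S_0/π) × 0.940706 × [bracket] = (1361/π) × 0.940706 × 0.066344 = 27.04 W/m².

Q̄ ≈ 27.0 W/m²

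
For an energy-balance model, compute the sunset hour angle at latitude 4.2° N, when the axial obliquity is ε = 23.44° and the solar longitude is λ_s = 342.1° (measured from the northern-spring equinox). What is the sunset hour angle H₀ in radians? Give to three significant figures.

H₀ = 1.56 rad

Solar declination: sin δ = sin ε · sin λ_s = sin 23.44° × sin 342.1° = -0.12226, so δ = -7.023°.
cos H₀ = −tan φ · tan δ = −tan(+4.2°) × tan(-7.023°) = 0.0090, so H₀ = 1.5617 rad = 89.48°.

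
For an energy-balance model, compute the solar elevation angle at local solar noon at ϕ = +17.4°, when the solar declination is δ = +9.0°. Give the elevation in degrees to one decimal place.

At local noon the hour angle is zero, so the zenith angle equals |ϕ − δ| = |+17.4° − (+9.000°)| = 8.400°.
Elevation = 90° − 8.400° = 81.6°.

81.6°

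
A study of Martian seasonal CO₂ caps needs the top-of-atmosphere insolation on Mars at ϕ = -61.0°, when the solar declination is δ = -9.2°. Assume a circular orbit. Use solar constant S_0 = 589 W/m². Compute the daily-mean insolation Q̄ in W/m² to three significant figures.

cos h₀ = −tan(-61.0°) tan(-9.200°) = -0.2922, h₀ = 1.8673 rad.
Bracket: h₀ sin ϕ sin δ + cos ϕ cos δ sin h₀ = 1.8673×-0.87462×-0.15988 + 0.48481×0.98714×0.95636 = 0.261112 + 0.457690 = 0.718802.
Q̄ = (S_0/π) × [bracket] = (589/π) × 0.718802 = 134.8 W/m².

Q̄ ≈ 135 W/m²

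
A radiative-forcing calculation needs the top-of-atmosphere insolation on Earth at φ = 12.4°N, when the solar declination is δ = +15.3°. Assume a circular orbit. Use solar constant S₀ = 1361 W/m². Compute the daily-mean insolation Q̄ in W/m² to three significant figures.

cos H₀ = −tan(+12.4°) tan(+15.300°) = -0.0601, H₀ = 1.6310 rad.
Bracket: H₀ sin φ sin δ + cos φ cos δ sin H₀ = 1.6310×0.21474×0.26387 + 0.97667×0.96456×0.99819 = 0.092418 + 0.940352 = 1.032770.
Q̄ = (S₀/π) × [bracket] = (1361/π) × 1.032770 = 447.4 W/m².

Q̄ ≈ 447 W/m²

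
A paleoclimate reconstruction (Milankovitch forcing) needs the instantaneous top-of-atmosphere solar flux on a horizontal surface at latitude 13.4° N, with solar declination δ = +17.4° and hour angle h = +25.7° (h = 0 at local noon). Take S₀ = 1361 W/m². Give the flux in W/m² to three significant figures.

cos θ_z = sin φ sin δ + cos φ cos δ cos h = 0.069302 + 0.836436 = 0.905738.
Flux = S₀ · cos θ_z = 1361 × 0.905738 = 1233 W/m².

1.23e+03 W/m²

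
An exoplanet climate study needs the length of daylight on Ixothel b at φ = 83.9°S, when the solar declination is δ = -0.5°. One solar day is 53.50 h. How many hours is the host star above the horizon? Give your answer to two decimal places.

cos H₀ = −tan φ · tan δ = −tan(-83.9°) × tan(-0.500°) = -0.0817, so H₀ = 1.6525 rad = 94.68°.
Daylight = 2H₀/(2π) × 53.50 h = (1.6525/π) × 53.50 = 28.14 h.

28.14 h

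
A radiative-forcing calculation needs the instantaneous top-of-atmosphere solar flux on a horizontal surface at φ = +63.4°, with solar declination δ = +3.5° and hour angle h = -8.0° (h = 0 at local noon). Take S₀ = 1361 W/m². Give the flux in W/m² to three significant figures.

677 W/m²

cos θ_z = sin φ sin δ + cos φ cos δ cos h = 0.054587 + 0.442574 = 0.497161.
Flux = S₀ · cos θ_z = 1361 × 0.497161 = 676.6 W/m².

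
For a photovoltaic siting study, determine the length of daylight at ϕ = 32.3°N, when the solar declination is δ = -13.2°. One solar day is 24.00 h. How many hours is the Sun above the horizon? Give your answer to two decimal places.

cos h₀ = −tan ϕ · tan δ = −tan(+32.3°) × tan(-13.200°) = 0.1483, so h₀ = 1.4220 rad = 81.47°.
Daylight = 2h₀/(2π) × 24.00 h = (1.4220/π) × 24.00 = 10.86 h.

10.86 h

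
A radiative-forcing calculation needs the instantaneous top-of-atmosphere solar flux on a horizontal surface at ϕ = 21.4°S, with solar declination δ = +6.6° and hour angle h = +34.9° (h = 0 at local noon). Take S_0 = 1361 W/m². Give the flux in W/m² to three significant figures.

cos θ_z = sin ϕ sin δ + cos ϕ cos δ cos h = -0.041938 + 0.758547 = 0.716609.
Flux = S_0 · cos θ_z = 1361 × 0.716609 = 975.3 W/m².

975 W/m²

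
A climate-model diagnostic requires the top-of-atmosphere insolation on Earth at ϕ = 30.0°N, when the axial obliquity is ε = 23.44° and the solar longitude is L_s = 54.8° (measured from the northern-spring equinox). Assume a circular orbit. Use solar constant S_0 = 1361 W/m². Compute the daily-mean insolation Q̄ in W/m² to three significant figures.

Q̄ ≈ 472 W/m²

Solar declination: sin δ = sin ε · sin L_s = sin 23.44° × sin 54.8° = 0.32505, so δ = +18.969°.
cos h₀ = −tan(+30.0°) tan(+18.969°) = -0.1984, h₀ = 1.7706 rad.
Bracket: h₀ sin ϕ sin δ + cos ϕ cos δ sin h₀ = 1.7706×0.50000×0.32505 + 0.86603×0.94570×0.98011 = 0.287767 + 0.802715 = 1.090482.
Q̄ = (S_0/π) × [bracket] = (1361/π) × 1.090482 = 472.4 W/m².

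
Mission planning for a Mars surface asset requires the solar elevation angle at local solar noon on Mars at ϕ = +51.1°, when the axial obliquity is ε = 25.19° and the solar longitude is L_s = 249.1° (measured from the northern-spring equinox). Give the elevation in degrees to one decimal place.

15.5°

Solar declination: sin δ = sin ε · sin L_s = sin 25.19° × sin 249.1° = -0.39762, so δ = -23.429°.
At local noon the hour angle is zero, so the zenith angle equals |ϕ − δ| = |+51.1° − (-23.429°)| = 74.529°.
Elevation = 90° − 74.529° = 15.5°.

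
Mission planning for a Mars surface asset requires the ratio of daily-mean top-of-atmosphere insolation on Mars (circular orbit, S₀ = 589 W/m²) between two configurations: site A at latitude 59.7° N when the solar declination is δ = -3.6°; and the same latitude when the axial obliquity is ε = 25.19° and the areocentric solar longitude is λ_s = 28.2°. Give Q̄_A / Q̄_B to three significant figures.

Q̄_A / Q̄_B ≈ 0.528

— Configuration A (φ=+59.7°):
cos H₀ = −tan(+59.7°) tan(-3.600°) = 0.1077, H₀ = 1.4629 rad.
Bracket: H₀ sin φ sin δ + cos φ cos δ sin H₀ = 1.4629×0.86340×-0.06279 + 0.50453×0.99803×0.99419 = -0.079308 + 0.500611 = 0.421303.
Q̄ = (S₀/π) × [bracket] = (589/π) × 0.421303 = 78.988 W/m².
— Configuration B (φ=+59.7°):
sin δ = sin 25.19° × sin 28.2° = 0.20113, so δ = +11.603°.
cos H₀ = −tan(+59.7°) tan(+11.603°) = -0.3514, H₀ = 1.9298 rad.
Bracket: H₀ sin φ sin δ + cos φ cos δ sin H₀ = 1.9298×0.86340×0.20113 + 0.50453×0.97957×0.93624 = 0.335121 + 0.462711 = 0.797832.
Q̄ = (S₀/π) × [bracket] = (589/π) × 0.797832 = 149.58 W/m².
Ratio Q̄_A / Q̄_B = 78.988 / 149.58 = 0.5281.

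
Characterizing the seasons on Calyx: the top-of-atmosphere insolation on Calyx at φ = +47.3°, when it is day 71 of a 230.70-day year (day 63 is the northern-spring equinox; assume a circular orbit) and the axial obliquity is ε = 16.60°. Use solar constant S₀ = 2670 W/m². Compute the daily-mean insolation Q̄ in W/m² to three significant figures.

Solar longitude: λ_s = 360° × (71 − 63)/230.70 = 12.484°.
sin δ = sin 16.60° × sin 12.484° = 0.06176, so δ = +3.541°.
cos H₀ = −tan(+47.3°) tan(+3.541°) = -0.0671, H₀ = 1.6379 rad.
Bracket: H₀ sin φ sin δ + cos φ cos δ sin H₀ = 1.6379×0.73491×0.06176 + 0.67816×0.99809×0.99775 = 0.074341 + 0.675342 = 0.749683.
Q̄ = (S₀/π) × [bracket] = (2670/π) × 0.749683 = 637.1 W/m².

Q̄ ≈ 637 W/m²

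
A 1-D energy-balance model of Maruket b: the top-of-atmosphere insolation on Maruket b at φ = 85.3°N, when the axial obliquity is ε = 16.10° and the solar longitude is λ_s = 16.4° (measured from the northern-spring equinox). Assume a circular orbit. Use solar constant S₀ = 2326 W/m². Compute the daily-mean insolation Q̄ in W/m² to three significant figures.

Solar declination: sin δ = sin ε · sin λ_s = sin 16.10° × sin 16.4° = 0.07830, so δ = +4.491°.
cos H₀ = −tan(+85.3°) tan(+4.491°) = -0.9553, H₀ = 2.8414 rad.
Bracket: H₀ sin φ sin δ + cos φ cos δ sin H₀ = 2.8414×0.99664×0.07830 + 0.08194×0.99693×0.29569 = 0.221734 + 0.024154 = 0.245888.
Q̄ = (S₀/π) × [bracket] = (2326/π) × 0.245888 = 182.1 W/m².

Q̄ ≈ 182 W/m²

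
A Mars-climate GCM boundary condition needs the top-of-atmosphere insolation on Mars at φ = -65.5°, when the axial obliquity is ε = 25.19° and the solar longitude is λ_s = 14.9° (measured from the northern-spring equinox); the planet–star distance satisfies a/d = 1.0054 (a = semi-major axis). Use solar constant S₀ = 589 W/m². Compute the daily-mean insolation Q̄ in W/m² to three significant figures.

Solar declination: sin δ = sin ε · sin λ_s = sin 25.19° × sin 14.9° = 0.10944, so δ = +6.283°.
cos H₀ = −tan(-65.5°) tan(+6.283°) = 0.2416, H₀ = 1.3268 rad.
Bracket: H₀ sin φ sin δ + cos φ cos δ sin H₀ = 1.3268×-0.90996×0.10944 + 0.41469×0.99399×0.97038 = -0.132131 + 0.399988 = 0.267857.
Inverse-square distance factor (a/d)² = 1.0054² = 1.010829.
Q̄ = (S₀/π) × 1.010829 × [bracket] = (589/π) × 1.010829 × 0.267857 = 50.76 W/m².

Q̄ ≈ 50.8 W/m²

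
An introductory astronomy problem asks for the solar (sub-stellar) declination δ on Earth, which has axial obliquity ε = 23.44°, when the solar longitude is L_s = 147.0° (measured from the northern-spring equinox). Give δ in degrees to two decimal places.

sin δ = sin ε · sin L_s = sin 23.44° × sin 147.0° = 0.216651.
δ = arcsin(0.216651) = +12.51°.

δ = +12.51°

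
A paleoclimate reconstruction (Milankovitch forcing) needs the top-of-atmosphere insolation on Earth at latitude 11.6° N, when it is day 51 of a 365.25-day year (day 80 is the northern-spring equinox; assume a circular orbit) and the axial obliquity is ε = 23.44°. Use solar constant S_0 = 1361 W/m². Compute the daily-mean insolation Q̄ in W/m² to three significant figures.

Q̄ ≈ 391 W/m²

Solar longitude: L_s = 360° × (51 − 80)/365.25 = -28.583°, i.e. -28.583° + 360° = 331.417°.
sin δ = sin 23.44° × sin 331.417° = -0.19032, so δ = -10.971°.
cos h₀ = −tan(+11.6°) tan(-10.971°) = 0.0398, h₀ = 1.5310 rad.
Bracket: h₀ sin ϕ sin δ + cos ϕ cos δ sin h₀ = 1.5310×0.20108×-0.19032 + 0.97958×0.98172×0.99921 = -0.058591 + 0.960914 = 0.902323.
Q̄ = (S_0/π) × [bracket] = (1361/π) × 0.902323 = 390.9 W/m².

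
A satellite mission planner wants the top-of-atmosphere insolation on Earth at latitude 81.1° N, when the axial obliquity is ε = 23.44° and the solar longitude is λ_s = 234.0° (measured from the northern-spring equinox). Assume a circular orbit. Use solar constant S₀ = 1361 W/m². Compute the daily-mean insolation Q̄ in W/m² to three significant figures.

Q̄ ≈ 0.00 W/m²

Solar declination: sin δ = sin ε · sin λ_s = sin 23.44° × sin 234.0° = -0.32182, so δ = -18.773°.
cos H₀ = −tan(+81.1°) tan(-18.773°) = 2.1706 ≥ 1 ⇒ polar night, H₀ = 0 and Q̄ = 0.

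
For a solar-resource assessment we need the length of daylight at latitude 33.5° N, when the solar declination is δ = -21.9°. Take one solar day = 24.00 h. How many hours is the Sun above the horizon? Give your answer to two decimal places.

cos H₀ = −tan φ · tan δ = −tan(+33.5°) × tan(-21.900°) = 0.2661, so H₀ = 1.3015 rad = 74.57°.
Daylight = 2H₀/(2π) × 24.00 h = (1.3015/π) × 24.00 = 9.94 h.

9.94 h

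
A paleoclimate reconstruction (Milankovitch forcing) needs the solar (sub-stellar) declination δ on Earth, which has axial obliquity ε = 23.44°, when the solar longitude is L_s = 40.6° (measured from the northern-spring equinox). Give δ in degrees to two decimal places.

δ = +15.00°

sin δ = sin ε · sin L_s = sin 23.44° × sin 40.6° = 0.258871.
δ = arcsin(0.258871) = +15.00°.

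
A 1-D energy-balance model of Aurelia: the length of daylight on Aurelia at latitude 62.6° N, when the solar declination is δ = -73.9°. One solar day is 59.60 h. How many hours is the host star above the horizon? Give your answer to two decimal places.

cos H₀ = −tan φ · tan δ = 6.6839 ≥ 1, so the host star never rises (polar night) and H₀ = 0.
Daylight = 2H₀/(2π) × 59.60 h = (0.0000/π) × 59.60 = 0.00 h.

0.00 h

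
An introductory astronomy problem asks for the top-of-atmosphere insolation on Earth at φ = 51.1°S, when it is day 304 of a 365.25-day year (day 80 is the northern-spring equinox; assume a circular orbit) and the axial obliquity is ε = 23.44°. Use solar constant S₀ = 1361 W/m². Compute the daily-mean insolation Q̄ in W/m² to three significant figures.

Q̄ ≈ 415 W/m²

Solar longitude: λ_s = 360° × (304 − 80)/365.25 = 220.780°.
sin δ = sin 23.44° × sin 220.780° = -0.25982, so δ = -15.059°.
cos H₀ = −tan(-51.1°) tan(-15.059°) = -0.3334, H₀ = 1.9108 rad.
Bracket: H₀ sin φ sin δ + cos φ cos δ sin H₀ = 1.9108×-0.77824×-0.25982 + 0.62796×0.96566×0.94277 = 0.386368 + 0.571692 = 0.958060.
Q̄ = (S₀/π) × [bracket] = (1361/π) × 0.958060 = 415.1 W/m².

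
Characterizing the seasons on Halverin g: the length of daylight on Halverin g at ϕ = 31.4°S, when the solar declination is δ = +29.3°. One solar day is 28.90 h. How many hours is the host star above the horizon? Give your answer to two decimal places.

cos h₀ = −tan ϕ · tan δ = −tan(-31.4°) × tan(+29.300°) = 0.3425, so h₀ = 1.2212 rad = 69.97°.
Daylight = 2h₀/(2π) × 28.90 h = (1.2212/π) × 28.90 = 11.23 h.

11.23 h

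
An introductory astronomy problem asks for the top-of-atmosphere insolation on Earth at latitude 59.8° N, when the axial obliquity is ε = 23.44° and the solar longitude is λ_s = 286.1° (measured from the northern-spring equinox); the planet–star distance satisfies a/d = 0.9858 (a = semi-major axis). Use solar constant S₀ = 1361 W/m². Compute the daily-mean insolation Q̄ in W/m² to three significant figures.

Solar declination: sin δ = sin ε · sin λ_s = sin 23.44° × sin 286.1° = -0.38219, so δ = -22.469°.
cos H₀ = −tan(+59.8°) tan(-22.469°) = 0.7106, H₀ = 0.7804 rad.
Bracket: H₀ sin φ sin δ + cos φ cos δ sin H₀ = 0.7804×0.86427×-0.38219 + 0.50302×0.92409×0.70359 = -0.257778 + 0.327054 = 0.069276.
Inverse-square distance factor (a/d)² = 0.9858² = 0.971802.
Q̄ = (S₀/π) × 0.971802 × [bracket] = (1361/π) × 0.971802 × 0.069276 = 29.17 W/m².

Q̄ ≈ 29.2 W/m²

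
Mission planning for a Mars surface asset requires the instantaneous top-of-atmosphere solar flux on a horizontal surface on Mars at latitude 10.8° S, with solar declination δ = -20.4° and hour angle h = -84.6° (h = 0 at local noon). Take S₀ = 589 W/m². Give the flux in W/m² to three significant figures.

89.5 W/m²

cos θ_z = sin φ sin δ + cos φ cos δ cos h = 0.065316 + 0.086644 = 0.151960.
Flux = S₀ · cos θ_z = 589 × 0.151960 = 89.50 W/m².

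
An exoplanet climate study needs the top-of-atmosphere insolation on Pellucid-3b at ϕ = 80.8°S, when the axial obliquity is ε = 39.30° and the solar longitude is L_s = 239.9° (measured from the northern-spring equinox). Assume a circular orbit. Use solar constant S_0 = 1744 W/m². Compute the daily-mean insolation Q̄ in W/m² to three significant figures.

Q̄ ≈ 943 W/m²

Solar declination: sin δ = sin ε · sin L_s = sin 39.30° × sin 239.9° = -0.54797, so δ = -33.228°.
cos h₀ = −tan(-80.8°) tan(-33.228°) = -4.0446 ≤ −1 ⇒ polar day, h₀ = π.
Bracket: h₀ sin ϕ sin δ + cos ϕ cos δ sin h₀ = 3.1416×-0.98714×-0.54797 + 0.15988×0.83650×0.00000 = 1.699364 + 0.000000 = 1.699364.
Q̄ = (S_0/π) × [bracket] = (1744/π) × 1.699364 = 943.4 W/m².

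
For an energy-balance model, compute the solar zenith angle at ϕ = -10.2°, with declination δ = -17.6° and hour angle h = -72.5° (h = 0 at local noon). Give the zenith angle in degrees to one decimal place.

θ_z = 70.4°

cos θ_z = sin ϕ sin δ + cos ϕ cos δ cos h = 0.053545 + 0.282100 = 0.335645.
θ_z = arccos(0.335645) = 70.4°.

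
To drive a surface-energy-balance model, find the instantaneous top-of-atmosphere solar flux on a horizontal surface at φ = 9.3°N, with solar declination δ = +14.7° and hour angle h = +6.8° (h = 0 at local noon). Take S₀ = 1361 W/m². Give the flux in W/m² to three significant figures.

cos θ_z = sin φ sin δ + cos φ cos δ cos h = 0.041008 + 0.947839 = 0.988847.
Flux = S₀ · cos θ_z = 1361 × 0.988847 = 1346 W/m².

1.35e+03 W/m²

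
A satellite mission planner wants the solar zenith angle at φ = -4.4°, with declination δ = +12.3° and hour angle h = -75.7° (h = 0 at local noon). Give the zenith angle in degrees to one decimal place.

θ_z = 77.0°

cos θ_z = sin φ sin δ + cos φ cos δ cos h = -0.016343 + 0.240618 = 0.224275.
θ_z = arccos(0.224275) = 77.0°.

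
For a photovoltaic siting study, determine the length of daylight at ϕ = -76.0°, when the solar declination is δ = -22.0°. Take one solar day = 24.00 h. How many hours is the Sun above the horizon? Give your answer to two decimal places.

24.00 h

Sunrise equation: cos h₀ = −tan ϕ · tan δ = -1.6205 ≤ −1, so the Sun never sets (polar day) and h₀ = π.
Daylight = 2h₀/(2π) × 24.00 h = (3.1416/π) × 24.00 = 24.00 h.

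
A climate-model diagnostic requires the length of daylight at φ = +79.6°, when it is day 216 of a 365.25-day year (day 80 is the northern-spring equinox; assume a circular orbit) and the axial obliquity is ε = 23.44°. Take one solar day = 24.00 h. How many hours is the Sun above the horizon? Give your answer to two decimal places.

Solar longitude: λ_s = 360° × (216 − 80)/365.25 = 134.045°.
sin δ = sin 23.44° × sin 134.045° = 0.28593, so δ = +16.614°.
Sunrise equation: cos H₀ = −tan φ · tan δ = -1.6258 ≤ −1, so the Sun never sets (polar day) and H₀ = π.
Daylight = 2H₀/(2π) × 24.00 h = (3.1416/π) × 24.00 = 24.00 h.

24.00 h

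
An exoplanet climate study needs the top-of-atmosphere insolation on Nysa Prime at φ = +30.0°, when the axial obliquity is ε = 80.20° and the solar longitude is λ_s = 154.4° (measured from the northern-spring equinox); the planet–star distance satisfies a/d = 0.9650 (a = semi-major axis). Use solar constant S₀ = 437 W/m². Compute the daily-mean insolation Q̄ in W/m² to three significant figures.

Q̄ ≈ 149 W/m²

Solar declination: sin δ = sin ε · sin λ_s = sin 80.20° × sin 154.4° = 0.42578, so δ = +25.200°.
cos H₀ = −tan(+30.0°) tan(+25.200°) = -0.2717, H₀ = 1.8459 rad.
Bracket: H₀ sin φ sin δ + cos φ cos δ sin H₀ = 1.8459×0.50000×0.42578 + 0.86603×0.90483×0.96239 = 0.392974 + 0.754138 = 1.147112.
Inverse-square distance factor (a/d)² = 0.9650² = 0.931225.
Q̄ = (S₀/π) × 0.931225 × [bracket] = (437/π) × 0.931225 × 1.147112 = 148.6 W/m².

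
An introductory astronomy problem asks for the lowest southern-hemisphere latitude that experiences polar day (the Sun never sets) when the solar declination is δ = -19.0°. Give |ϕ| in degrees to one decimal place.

Polar day requires cos h₀ = −tan ϕ tan δ ≤ −1, i.e. tan ϕ tan δ ≥ 1.
The boundary is |tan ϕ| · |tan δ| = 1, so |ϕ| = 90° − |δ| = 90° − 19.0° = 71.0° in the southern hemisphere.

|ϕ| = 71.0°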